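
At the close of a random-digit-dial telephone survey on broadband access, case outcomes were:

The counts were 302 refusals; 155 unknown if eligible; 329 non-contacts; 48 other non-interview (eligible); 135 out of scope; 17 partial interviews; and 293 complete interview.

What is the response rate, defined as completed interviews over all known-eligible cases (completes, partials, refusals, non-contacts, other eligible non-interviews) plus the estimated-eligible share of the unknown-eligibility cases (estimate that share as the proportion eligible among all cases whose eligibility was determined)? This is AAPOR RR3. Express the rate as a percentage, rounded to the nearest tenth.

Top → 293
Determined eligible → 293 + 17 + 302 + 329 + 48 = 989
e = 989 / (989 + 135) = 989 / 1124 = 0.8799
e × U → 0.8799 × 155 = 136.38
Denom → 989 + 136.38 = 1125.38
RR3 = 293 / 1125.38 = 0.2604

26.0%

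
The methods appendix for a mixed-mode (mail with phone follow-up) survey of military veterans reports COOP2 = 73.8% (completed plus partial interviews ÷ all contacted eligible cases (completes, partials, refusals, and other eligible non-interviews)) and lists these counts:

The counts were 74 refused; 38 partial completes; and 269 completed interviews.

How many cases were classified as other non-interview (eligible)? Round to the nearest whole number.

35

Top: 269 + 38 = 307
COOP2 = 307 / D = 0.738
D = 307 / 0.738 = 416.0
Other denominator terms total 381
other non-interview (eligible) = 416.0 − 381 ≈ 35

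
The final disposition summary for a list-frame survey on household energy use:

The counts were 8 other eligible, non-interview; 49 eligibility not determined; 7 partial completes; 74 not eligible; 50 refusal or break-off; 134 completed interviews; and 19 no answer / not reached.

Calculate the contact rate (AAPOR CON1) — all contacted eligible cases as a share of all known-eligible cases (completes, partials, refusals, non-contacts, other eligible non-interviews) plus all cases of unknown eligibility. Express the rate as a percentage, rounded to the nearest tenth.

Numerator: 134 + 7 + 50 + 8 = 199
Denominator: 134 + 7 + 50 + 19 + 8 + 49 = 267
CON1 = 199 / 267 = 0.7453

74.5%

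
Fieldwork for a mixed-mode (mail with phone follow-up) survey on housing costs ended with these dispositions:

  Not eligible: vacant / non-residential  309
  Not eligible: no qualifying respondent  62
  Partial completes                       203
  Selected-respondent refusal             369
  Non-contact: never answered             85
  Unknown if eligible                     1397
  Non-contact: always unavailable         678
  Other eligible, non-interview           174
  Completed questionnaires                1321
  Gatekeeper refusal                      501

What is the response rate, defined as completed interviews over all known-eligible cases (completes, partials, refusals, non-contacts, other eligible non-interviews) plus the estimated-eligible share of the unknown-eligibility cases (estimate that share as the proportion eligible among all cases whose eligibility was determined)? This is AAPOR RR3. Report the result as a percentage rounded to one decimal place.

28.8%

Refused = 501 + 369 = 870
No contact after all attempts = 85 + 678 = 763
Screened out, ineligible = 62 + 309 = 371
Num → 1321
Determined eligible → 1321 + 203 + 870 + 763 + 174 = 3331
e = 3331 / (3331 + 371) = 3331 / 3702 = 0.8998
Estimated eligible among unknowns → 0.8998 × 1397 = 1257.02
Denominator → 3331 + 1257.02 = 4588.02
RR3 = 1321 / 4588.02 = 0.2879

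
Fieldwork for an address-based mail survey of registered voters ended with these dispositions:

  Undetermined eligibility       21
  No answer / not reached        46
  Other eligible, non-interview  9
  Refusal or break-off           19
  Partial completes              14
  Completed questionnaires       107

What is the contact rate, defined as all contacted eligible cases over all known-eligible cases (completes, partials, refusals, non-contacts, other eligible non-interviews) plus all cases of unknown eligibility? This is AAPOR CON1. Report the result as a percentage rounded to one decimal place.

Numerator: 107 + 14 + 19 + 9 = 149
Base: 107 + 14 + 19 + 46 + 9 + 21 = 216
CON1 = 149 / 216 = 0.6898

69.0%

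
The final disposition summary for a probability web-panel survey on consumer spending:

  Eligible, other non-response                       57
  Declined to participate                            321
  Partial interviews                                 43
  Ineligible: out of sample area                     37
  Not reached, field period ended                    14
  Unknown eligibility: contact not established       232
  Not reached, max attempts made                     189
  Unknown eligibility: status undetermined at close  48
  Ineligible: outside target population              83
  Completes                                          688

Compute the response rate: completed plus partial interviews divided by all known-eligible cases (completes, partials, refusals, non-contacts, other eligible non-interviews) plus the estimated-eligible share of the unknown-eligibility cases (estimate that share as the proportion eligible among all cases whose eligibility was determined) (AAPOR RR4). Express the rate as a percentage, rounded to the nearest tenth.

46.6%

No contact after all attempts = 14 + 189 = 203
Eligibility not determined = 232 + 48 = 280
Not eligible = 83 + 37 = 120
Num → 688 + 43 = 731
Determined eligible → 688 + 43 + 321 + 203 + 57 = 1312
e = 1312 / (1312 + 120) = 1312 / 1432 = 0.9162
e × U → 0.9162 × 280 = 256.54
Base → 1312 + 256.54 = 1568.54
RR4 = 731 / 1568.54 = 0.4660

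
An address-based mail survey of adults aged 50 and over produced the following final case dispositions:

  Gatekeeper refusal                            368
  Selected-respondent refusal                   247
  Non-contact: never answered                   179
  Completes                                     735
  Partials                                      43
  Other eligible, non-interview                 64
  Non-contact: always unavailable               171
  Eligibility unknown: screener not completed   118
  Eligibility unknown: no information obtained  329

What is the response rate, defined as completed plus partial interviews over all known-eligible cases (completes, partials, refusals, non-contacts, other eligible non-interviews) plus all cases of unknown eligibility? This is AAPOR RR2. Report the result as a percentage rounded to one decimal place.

34.5%

Refused = 368 + 247 = 615
No contact after all attempts = 179 + 171 = 350
Undetermined eligibility = 118 + 329 = 447
Top: 735 + 43 = 778
Denom: 735 + 43 + 615 + 350 + 64 + 447 = 2254
RR2 = 778 / 2254 = 0.3452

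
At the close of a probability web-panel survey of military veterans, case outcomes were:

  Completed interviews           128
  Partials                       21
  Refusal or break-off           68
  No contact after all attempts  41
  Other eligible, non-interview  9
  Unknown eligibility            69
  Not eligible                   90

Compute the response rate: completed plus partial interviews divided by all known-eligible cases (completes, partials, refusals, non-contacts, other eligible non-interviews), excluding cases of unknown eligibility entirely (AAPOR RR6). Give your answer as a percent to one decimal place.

Num: 128 + 21 = 149
Denom: 128 + 21 + 68 + 41 + 9 = 267
RR6 = 149 / 267 = 0.5581

55.8%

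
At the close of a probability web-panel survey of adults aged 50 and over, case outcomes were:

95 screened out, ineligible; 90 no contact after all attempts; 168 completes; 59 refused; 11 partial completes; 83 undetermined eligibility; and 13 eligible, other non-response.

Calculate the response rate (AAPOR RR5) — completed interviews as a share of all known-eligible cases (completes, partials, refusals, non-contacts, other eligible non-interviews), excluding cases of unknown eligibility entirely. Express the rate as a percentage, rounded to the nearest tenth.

49.3%

Numerator → 168
Base → 168 + 11 + 59 + 90 + 13 = 341
RR5 = 168 / 341 = 0.4927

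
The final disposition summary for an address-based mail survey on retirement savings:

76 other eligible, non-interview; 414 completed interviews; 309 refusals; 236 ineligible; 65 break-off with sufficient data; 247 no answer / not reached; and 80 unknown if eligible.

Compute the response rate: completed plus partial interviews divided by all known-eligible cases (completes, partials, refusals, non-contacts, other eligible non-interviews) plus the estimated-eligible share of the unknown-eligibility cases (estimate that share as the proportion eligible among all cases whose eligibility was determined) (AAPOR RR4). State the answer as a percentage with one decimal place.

40.7%

Num: 414 + 65 = 479
Determined eligible: 414 + 65 + 309 + 247 + 76 = 1111
e = 1111 / (1111 + 236) = 1111 / 1347 = 0.8248
Estimated eligible among unknowns: 0.8248 × 80 = 65.98
Denominator: 1111 + 65.98 = 1176.98
RR4 = 479 / 1176.98 = 0.4070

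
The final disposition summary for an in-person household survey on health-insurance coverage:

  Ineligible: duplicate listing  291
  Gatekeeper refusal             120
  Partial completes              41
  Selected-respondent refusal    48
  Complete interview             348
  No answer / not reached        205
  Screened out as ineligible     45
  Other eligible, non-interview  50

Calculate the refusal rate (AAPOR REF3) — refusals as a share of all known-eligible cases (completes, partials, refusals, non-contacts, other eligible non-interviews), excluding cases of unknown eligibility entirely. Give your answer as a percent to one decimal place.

20.7%

Refusal or break-off = 120 + 48 = 168
Screened out, ineligible = 45 + 291 = 336
Numerator = 168
Denom = 348 + 41 + 168 + 205 + 50 = 812
REF3 = 168 / 812 = 0.2069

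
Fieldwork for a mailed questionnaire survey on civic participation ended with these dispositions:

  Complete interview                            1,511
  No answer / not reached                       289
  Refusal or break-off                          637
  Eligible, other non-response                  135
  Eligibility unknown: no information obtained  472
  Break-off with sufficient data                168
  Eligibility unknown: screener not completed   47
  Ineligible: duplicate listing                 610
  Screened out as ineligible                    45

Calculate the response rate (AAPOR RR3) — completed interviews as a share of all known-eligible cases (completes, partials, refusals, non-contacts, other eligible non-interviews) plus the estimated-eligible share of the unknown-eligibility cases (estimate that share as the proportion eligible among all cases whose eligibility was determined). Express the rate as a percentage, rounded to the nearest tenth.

Unknown if eligible = 47 + 472 = 519
Out of scope = 45 + 610 = 655
Numerator: 1511
Determined eligible: 1511 + 168 + 637 + 289 + 135 = 2740
e = 2740 / (2740 + 655) = 2740 / 3395 = 0.8071
Estimated eligible among unknowns: 0.8071 × 519 = 418.88
Base: 2740 + 418.88 = 3158.88
RR3 = 1511 / 3158.88 = 0.4783

47.8%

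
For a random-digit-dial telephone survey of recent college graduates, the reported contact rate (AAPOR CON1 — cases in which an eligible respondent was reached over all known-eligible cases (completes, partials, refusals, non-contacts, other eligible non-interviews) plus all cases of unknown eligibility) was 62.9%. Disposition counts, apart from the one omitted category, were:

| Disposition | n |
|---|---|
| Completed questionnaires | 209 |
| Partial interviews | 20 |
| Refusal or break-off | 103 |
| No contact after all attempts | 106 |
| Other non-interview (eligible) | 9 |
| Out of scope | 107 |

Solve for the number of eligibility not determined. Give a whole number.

95

Top → 209 + 20 + 103 + 9 = 341
CON1 = 341 / D = 0.629
D = 341 / 0.629 = 542.1
Rest of base = 447
eligibility not determined = 542.1 − 447 ≈ 95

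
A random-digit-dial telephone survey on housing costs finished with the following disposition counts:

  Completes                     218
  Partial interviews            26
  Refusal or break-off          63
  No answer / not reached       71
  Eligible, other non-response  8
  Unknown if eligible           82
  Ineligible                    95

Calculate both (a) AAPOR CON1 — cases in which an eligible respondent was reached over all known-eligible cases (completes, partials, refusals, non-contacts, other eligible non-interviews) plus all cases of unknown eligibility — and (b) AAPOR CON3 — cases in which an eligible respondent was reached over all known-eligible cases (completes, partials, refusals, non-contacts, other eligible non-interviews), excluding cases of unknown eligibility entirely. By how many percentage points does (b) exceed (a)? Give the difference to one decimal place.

Num: 218 + 26 + 63 + 8 = 315
Base: 218 + 26 + 63 + 71 + 8 + 82 = 468
CON1 = 315 / 468 = 0.6731
Base: 218 + 26 + 63 + 71 + 8 = 386
CON3 = 315 / 386 = 0.8161
Difference = 81.61 − 67.31 = 14.30 percentage points

14.3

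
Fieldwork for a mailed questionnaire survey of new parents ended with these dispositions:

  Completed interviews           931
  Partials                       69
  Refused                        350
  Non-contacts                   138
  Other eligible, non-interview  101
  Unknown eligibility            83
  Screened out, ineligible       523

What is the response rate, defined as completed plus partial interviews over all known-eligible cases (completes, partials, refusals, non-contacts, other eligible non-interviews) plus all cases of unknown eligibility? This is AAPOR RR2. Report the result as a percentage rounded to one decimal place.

59.8%

Num → 931 + 69 = 1000
Denominator → 931 + 69 + 350 + 138 + 101 + 83 = 1672
RR2 = 1000 / 1672 = 0.5981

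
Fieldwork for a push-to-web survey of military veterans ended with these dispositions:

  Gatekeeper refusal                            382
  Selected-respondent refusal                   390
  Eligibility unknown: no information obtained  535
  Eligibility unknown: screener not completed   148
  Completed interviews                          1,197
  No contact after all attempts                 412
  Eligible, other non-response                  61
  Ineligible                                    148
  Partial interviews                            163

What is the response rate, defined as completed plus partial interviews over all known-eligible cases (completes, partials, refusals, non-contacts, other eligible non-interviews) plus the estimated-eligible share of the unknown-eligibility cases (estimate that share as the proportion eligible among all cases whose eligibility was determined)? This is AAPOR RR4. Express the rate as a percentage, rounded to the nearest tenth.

Declined to participate = 382 + 390 = 772
Eligibility not determined = 148 + 535 = 683
Top → 1197 + 163 = 1360
Determined eligible → 1197 + 163 + 772 + 412 + 61 = 2605
e = 2605 / (2605 + 148) = 2605 / 2753 = 0.9462
Eligible share of unknowns → 0.9462 × 683 = 646.25
Denominator → 2605 + 646.25 = 3251.25
RR4 = 1360 / 3251.25 = 0.4183

41.8%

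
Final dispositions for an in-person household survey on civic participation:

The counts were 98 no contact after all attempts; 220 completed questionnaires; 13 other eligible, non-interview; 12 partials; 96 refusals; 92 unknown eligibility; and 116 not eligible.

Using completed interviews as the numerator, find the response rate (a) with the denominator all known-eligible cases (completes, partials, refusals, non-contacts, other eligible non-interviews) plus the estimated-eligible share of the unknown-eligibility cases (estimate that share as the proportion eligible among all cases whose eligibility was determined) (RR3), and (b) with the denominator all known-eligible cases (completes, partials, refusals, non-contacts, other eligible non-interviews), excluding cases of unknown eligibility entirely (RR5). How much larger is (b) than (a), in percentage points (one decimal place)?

7.1

Top: 220
Known eligible: 220 + 12 + 96 + 98 + 13 = 439
e = 439 / (439 + 116) = 439 / 555 = 0.7910
Eligible share of unknowns: 0.7910 × 92 = 72.77
Denom: 439 + 72.77 = 511.77
RR3 = 220 / 511.77 = 0.4299
Denom: 220 + 12 + 96 + 98 + 13 = 439
RR5 = 220 / 439 = 0.5011
Difference = 50.11 − 42.99 = 7.12 percentage points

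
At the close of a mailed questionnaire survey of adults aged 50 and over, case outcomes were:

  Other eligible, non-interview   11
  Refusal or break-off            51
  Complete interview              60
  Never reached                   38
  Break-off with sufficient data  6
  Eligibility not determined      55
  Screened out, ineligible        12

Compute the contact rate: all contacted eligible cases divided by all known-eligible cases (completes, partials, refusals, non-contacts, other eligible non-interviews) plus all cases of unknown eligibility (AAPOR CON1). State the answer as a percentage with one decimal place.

Top: 60 + 6 + 51 + 11 = 128
Denominator: 60 + 6 + 51 + 38 + 11 + 55 = 221
CON1 = 128 / 221 = 0.5792

57.9%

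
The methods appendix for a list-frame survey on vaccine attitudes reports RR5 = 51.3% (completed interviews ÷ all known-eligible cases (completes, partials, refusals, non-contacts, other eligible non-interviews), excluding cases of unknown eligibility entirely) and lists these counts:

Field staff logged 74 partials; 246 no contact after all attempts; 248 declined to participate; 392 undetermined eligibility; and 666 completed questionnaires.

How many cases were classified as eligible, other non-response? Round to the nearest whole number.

64

RR5 = 666 / D = 0.513
D = 666 / 0.513 = 1298.2
Other denominator terms total 1234
eligible, other non-response = 1298.2 − 1234 ≈ 64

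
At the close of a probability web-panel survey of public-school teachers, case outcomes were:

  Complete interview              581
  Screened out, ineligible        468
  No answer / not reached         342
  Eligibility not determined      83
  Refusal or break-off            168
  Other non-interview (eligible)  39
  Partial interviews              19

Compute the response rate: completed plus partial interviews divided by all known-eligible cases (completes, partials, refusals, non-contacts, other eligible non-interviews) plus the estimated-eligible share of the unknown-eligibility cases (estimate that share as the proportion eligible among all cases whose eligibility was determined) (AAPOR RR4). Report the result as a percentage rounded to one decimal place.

Top → 581 + 19 = 600
Determined eligible → 581 + 19 + 168 + 342 + 39 = 1149
e = 1149 / (1149 + 468) = 1149 / 1617 = 0.7106
Estimated eligible among unknowns → 0.7106 × 83 = 58.98
Denominator → 1149 + 58.98 = 1207.98
RR4 = 600 / 1207.98 = 0.4967

49.7%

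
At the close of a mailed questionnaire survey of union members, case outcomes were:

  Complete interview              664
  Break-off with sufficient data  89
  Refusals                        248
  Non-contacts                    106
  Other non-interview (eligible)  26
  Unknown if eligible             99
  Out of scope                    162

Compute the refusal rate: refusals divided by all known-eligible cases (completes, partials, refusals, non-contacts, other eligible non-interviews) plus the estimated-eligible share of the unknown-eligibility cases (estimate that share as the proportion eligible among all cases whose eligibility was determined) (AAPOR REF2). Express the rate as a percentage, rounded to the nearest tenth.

Top: 248
Determined eligible: 664 + 89 + 248 + 106 + 26 = 1133
e = 1133 / (1133 + 162) = 1133 / 1295 = 0.8749
e × U: 0.8749 × 99 = 86.62
Denom: 1133 + 86.62 = 1219.62
REF2 = 248 / 1219.62 = 0.2033

20.3%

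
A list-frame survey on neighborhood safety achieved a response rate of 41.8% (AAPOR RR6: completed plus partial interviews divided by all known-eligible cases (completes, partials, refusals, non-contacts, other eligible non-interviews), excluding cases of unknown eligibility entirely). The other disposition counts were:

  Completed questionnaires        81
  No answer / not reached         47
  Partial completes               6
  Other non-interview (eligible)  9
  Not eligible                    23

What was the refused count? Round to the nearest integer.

Top: 81 + 6 = 87
RR6 = 87 / D = 0.418
D = 87 / 0.418 = 208.1
Other denominator terms total 143
refused = 208.1 − 143 ≈ 65

65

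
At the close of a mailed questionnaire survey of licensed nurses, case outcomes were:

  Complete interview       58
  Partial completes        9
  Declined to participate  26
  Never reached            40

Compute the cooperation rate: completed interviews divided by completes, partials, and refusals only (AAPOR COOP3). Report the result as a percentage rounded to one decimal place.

62.4%

Top = 58
Base = 58 + 9 + 26 = 93
COOP3 = 58 / 93 = 0.6237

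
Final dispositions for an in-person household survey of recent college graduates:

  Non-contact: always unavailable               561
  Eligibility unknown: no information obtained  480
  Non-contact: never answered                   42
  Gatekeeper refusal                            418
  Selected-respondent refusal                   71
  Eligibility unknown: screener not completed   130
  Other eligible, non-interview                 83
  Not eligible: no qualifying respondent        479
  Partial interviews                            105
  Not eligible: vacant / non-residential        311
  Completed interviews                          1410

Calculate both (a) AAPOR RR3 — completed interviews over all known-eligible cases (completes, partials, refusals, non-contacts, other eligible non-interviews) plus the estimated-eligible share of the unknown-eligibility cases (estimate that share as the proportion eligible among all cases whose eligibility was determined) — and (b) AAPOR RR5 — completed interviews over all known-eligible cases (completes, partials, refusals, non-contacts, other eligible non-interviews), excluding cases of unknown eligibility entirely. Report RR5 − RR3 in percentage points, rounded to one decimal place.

Refusals = 418 + 71 = 489
Never reached = 42 + 561 = 603
Eligibility not determined = 130 + 480 = 610
Out of scope = 479 + 311 = 790
Top → 1410
Determined eligible → 1410 + 105 + 489 + 603 + 83 = 2690
e = 2690 / (2690 + 790) = 2690 / 3480 = 0.7730
Estimated eligible among unknowns → 0.7730 × 610 = 471.53
Denominator → 2690 + 471.53 = 3161.53
RR3 = 1410 / 3161.53 = 0.4460
Denominator → 1410 + 105 + 489 + 603 + 83 = 2690
RR5 = 1410 / 2690 = 0.5242
Difference = 52.42 − 44.60 = 7.82 percentage points

7.8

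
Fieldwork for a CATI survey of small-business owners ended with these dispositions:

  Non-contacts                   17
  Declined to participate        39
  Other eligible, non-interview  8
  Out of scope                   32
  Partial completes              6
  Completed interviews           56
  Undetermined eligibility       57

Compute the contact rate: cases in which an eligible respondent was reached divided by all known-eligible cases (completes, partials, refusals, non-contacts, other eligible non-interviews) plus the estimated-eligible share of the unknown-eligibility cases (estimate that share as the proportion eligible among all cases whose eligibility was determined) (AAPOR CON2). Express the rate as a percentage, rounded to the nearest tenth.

63.6%

Numerator → 56 + 6 + 39 + 8 = 109
Known eligible → 56 + 6 + 39 + 17 + 8 = 126
e = 126 / (126 + 32) = 126 / 158 = 0.7975
e × U → 0.7975 × 57 = 45.46
Denom → 126 + 45.46 = 171.46
CON2 = 109 / 171.46 = 0.6357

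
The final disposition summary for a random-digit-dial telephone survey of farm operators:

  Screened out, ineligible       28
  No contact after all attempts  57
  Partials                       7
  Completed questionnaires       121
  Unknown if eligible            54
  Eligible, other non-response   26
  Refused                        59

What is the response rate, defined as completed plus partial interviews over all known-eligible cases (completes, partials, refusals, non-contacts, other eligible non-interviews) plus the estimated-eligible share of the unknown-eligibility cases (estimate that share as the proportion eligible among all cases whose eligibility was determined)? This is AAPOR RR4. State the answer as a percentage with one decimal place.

40.1%

Numerator → 121 + 7 = 128
Eligible (known) → 121 + 7 + 59 + 57 + 26 = 270
e = 270 / (270 + 28) = 270 / 298 = 0.9060
Estimated eligible among unknowns → 0.9060 × 54 = 48.92
Base → 270 + 48.92 = 318.92
RR4 = 128 / 318.92 = 0.4014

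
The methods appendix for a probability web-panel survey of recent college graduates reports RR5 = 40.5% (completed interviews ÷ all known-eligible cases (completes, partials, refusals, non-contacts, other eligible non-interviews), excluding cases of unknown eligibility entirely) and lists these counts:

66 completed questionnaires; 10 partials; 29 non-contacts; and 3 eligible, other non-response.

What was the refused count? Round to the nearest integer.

55

RR5 = 66 / D = 0.405
D = 66 / 0.405 = 163.0
Remaining denominator categories sum to 108
refused = 163.0 − 108 ≈ 55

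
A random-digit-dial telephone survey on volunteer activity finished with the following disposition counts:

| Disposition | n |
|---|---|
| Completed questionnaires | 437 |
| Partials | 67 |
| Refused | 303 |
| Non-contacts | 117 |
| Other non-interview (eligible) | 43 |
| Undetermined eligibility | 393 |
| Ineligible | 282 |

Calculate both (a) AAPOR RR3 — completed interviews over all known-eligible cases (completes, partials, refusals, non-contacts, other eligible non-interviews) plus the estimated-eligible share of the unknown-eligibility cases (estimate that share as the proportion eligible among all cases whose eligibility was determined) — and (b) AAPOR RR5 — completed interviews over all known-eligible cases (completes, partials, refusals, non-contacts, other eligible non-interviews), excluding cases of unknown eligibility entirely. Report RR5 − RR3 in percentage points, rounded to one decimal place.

Numerator: 437
Known eligible: 437 + 67 + 303 + 117 + 43 = 967
e = 967 / (967 + 282) = 967 / 1249 = 0.7742
e × U: 0.7742 × 393 = 304.26
Base: 967 + 304.26 = 1271.26
RR3 = 437 / 1271.26 = 0.3438
Base: 437 + 67 + 303 + 117 + 43 = 967
RR5 = 437 / 967 = 0.4519
Difference = 45.19 − 34.38 = 10.81 percentage points

10.8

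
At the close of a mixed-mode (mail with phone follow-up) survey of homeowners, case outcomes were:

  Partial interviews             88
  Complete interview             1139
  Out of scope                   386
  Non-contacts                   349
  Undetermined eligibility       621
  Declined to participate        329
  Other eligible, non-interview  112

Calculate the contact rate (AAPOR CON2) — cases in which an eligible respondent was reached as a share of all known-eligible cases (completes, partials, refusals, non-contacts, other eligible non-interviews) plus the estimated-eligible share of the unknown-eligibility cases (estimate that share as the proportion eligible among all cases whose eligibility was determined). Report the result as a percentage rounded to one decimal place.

Top = 1139 + 88 + 329 + 112 = 1668
Known eligible = 1139 + 88 + 329 + 349 + 112 = 2017
e = 2017 / (2017 + 386) = 2017 / 2403 = 0.8394
Eligible share of unknowns = 0.8394 × 621 = 521.27
Base = 2017 + 521.27 = 2538.27
CON2 = 1668 / 2538.27 = 0.6571

65.7%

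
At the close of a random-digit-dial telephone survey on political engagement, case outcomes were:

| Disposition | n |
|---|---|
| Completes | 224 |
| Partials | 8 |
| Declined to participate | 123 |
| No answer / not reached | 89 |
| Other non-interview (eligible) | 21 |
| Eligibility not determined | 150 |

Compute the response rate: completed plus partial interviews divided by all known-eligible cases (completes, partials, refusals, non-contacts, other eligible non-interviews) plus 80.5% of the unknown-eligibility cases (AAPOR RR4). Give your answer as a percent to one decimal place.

Numerator → 224 + 8 = 232
Determined eligible → 224 + 8 + 123 + 89 + 21 = 465
e × U → 0.8050 × 150 = 120.75
Denom → 465 + 120.75 = 585.75
RR4 = 232 / 585.75 = 0.3961

39.6%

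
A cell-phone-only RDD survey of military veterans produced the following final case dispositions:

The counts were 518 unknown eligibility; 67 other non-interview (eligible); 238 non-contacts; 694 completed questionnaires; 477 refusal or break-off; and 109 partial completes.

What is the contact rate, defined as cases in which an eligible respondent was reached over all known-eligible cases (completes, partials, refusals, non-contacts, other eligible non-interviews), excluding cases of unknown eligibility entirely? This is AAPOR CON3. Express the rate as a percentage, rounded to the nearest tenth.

85.0%

Top → 694 + 109 + 477 + 67 = 1347
Denom → 694 + 109 + 477 + 238 + 67 = 1585
CON3 = 1347 / 1585 = 0.8498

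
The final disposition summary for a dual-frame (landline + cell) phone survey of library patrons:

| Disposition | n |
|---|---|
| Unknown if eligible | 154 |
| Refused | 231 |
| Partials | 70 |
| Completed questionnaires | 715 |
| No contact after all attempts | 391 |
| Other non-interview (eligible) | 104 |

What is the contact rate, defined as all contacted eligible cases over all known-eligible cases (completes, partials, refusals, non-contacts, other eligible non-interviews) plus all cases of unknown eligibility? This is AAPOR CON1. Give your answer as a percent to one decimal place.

67.3%

Numerator: 715 + 70 + 231 + 104 = 1120
Base: 715 + 70 + 231 + 391 + 104 + 154 = 1665
CON1 = 1120 / 1665 = 0.6727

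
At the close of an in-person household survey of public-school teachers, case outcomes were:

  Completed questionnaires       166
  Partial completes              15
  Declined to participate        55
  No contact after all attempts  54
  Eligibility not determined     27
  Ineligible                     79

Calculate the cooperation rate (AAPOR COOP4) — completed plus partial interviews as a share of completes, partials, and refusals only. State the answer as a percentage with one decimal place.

Top → 166 + 15 = 181
Base → 166 + 15 + 55 = 236
COOP4 = 181 / 236 = 0.7669

76.7%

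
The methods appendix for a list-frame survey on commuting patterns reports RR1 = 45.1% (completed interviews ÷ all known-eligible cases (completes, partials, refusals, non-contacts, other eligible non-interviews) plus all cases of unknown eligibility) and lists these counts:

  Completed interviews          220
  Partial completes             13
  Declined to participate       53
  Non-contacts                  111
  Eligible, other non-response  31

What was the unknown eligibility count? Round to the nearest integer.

RR1 = 220 / D = 0.451
D = 220 / 0.451 = 487.8
Remaining denominator categories sum to 428
unknown eligibility = 487.8 − 428 ≈ 60

60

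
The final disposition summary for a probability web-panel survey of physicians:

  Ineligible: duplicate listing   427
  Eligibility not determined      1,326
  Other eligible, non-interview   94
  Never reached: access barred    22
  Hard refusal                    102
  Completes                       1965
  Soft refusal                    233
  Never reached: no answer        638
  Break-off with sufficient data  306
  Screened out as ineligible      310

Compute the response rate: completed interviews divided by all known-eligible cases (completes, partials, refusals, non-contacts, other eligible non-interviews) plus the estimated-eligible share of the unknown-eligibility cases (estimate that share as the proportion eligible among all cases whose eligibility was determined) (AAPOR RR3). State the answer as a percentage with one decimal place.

44.2%

Refusals = 102 + 233 = 335
Non-contacts = 638 + 22 = 660
Not eligible = 310 + 427 = 737
Numerator → 1965
Known eligible → 1965 + 306 + 335 + 660 + 94 = 3360
e = 3360 / (3360 + 737) = 3360 / 4097 = 0.8201
Eligible share of unknowns → 0.8201 × 1326 = 1087.45
Denominator → 3360 + 1087.45 = 4447.45
RR3 = 1965 / 4447.45 = 0.4418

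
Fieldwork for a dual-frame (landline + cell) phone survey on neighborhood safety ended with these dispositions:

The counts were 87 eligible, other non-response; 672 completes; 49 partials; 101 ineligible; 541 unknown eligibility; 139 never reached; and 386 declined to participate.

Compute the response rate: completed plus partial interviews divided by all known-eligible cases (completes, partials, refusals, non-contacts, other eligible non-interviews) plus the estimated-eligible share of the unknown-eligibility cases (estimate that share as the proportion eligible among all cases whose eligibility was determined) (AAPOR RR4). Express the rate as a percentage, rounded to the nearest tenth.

39.3%

Top: 672 + 49 = 721
Eligible (known): 672 + 49 + 386 + 139 + 87 = 1333
e = 1333 / (1333 + 101) = 1333 / 1434 = 0.9296
Eligible share of unknowns: 0.9296 × 541 = 502.91
Denom: 1333 + 502.91 = 1835.91
RR4 = 721 / 1835.91 = 0.3927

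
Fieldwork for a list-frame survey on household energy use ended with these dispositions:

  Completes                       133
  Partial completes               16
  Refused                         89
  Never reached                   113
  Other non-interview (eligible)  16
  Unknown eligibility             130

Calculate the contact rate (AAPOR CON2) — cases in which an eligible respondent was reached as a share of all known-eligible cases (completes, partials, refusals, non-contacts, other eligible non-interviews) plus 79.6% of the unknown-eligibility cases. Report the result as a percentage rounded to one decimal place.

Top: 133 + 16 + 89 + 16 = 254
Eligible (known): 133 + 16 + 89 + 113 + 16 = 367
e × U: 0.7960 × 130 = 103.48
Denom: 367 + 103.48 = 470.48
CON2 = 254 / 470.48 = 0.5399

54.0%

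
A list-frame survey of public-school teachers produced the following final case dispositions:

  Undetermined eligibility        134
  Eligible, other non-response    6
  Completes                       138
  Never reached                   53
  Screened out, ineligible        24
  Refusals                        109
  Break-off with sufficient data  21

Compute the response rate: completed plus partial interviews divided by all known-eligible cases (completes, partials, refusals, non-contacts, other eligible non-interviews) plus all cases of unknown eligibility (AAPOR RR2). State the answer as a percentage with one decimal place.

Numerator → 138 + 21 = 159
Denominator → 138 + 21 + 109 + 53 + 6 + 134 = 461
RR2 = 159 / 461 = 0.3449

34.5%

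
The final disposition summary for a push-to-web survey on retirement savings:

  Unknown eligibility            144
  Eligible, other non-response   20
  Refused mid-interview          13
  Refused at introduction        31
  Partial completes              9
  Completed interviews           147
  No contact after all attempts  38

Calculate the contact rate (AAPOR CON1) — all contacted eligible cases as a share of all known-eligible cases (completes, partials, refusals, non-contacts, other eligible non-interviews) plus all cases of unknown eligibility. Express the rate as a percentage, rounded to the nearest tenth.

54.7%

Refusal or break-off = 31 + 13 = 44
Numerator: 147 + 9 + 44 + 20 = 220
Denominator: 147 + 9 + 44 + 38 + 20 + 144 = 402
CON1 = 220 / 402 = 0.5473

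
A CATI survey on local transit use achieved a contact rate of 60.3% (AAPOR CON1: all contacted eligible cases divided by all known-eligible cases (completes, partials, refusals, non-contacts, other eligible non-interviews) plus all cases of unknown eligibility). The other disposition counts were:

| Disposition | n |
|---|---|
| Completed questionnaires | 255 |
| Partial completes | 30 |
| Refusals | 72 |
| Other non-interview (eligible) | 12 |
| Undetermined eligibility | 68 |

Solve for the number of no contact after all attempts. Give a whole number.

175

Num: 255 + 30 + 72 + 12 = 369
CON1 = 369 / D = 0.603
D = 369 / 0.603 = 611.9
Other denominator terms total 437
no contact after all attempts = 611.9 − 437 ≈ 175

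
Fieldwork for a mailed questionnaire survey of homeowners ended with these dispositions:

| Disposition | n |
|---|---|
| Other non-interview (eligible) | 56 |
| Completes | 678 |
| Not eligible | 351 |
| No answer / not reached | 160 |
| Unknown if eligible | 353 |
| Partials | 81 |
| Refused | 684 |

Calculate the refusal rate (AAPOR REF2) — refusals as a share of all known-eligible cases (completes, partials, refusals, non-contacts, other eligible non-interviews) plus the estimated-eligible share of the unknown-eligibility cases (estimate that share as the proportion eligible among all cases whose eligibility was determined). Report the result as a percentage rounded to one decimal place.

Numerator = 684
Eligible (known) = 678 + 81 + 684 + 160 + 56 = 1659
e = 1659 / (1659 + 351) = 1659 / 2010 = 0.8254
Estimated eligible among unknowns = 0.8254 × 353 = 291.37
Base = 1659 + 291.37 = 1950.37
REF2 = 684 / 1950.37 = 0.3507

35.1%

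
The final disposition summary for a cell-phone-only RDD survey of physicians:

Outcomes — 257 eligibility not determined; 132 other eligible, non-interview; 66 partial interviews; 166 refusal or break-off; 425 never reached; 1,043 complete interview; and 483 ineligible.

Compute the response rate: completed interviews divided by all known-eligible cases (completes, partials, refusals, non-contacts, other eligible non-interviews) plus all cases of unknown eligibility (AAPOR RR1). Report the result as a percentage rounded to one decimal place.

Top → 1043
Denom → 1043 + 66 + 166 + 425 + 132 + 257 = 2089
RR1 = 1043 / 2089 = 0.4993

49.9%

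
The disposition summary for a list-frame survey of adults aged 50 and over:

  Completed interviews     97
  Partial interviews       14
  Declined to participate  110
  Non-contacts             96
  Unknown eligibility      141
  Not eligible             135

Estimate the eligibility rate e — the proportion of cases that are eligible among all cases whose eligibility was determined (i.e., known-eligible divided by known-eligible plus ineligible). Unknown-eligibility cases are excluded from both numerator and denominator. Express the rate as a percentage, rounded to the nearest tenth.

70.1%

Known eligible = 97 + 14 + 110 + 96 = 317
e = 317 / (317 + 135) = 317 / 452 = 0.7013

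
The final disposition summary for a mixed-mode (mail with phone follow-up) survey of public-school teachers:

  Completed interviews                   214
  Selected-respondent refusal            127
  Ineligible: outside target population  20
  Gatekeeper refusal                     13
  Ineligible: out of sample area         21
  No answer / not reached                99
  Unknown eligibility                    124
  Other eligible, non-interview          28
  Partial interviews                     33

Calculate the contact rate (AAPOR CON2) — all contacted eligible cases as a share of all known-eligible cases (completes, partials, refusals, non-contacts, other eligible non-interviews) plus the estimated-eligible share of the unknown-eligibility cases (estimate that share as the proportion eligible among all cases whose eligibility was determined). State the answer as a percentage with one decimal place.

66.0%

Refusal or break-off = 13 + 127 = 140
Out of scope = 20 + 21 = 41
Numerator → 214 + 33 + 140 + 28 = 415
Eligible (known) → 214 + 33 + 140 + 99 + 28 = 514
e = 514 / (514 + 41) = 514 / 555 = 0.9261
e × U → 0.9261 × 124 = 114.84
Denom → 514 + 114.84 = 628.84
CON2 = 415 / 628.84 = 0.6599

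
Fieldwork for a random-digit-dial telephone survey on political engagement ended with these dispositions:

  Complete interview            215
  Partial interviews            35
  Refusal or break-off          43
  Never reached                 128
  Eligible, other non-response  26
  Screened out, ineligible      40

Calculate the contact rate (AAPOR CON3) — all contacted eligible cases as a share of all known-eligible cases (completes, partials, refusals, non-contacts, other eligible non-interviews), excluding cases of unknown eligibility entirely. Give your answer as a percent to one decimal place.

Top = 215 + 35 + 43 + 26 = 319
Denominator = 215 + 35 + 43 + 128 + 26 = 447
CON3 = 319 / 447 = 0.7136

71.4%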